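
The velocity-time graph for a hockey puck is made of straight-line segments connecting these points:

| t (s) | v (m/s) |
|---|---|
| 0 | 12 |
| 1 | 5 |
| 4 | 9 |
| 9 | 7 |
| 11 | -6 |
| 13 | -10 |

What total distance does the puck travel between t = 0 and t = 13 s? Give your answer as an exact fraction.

2393/26 m

Total distance travelled is ∫|v| dt — sum the magnitudes of each area piece.
0–1 s: |½(12 + 5)(1)| = 8.5 m
1–4 s: |½(5 + 9)(3)| = 21 m
4–9 s: |½(9 + 7)(5)| = 40 m
9–11 s: v = 0 at t = 131/13 s; triangle areas 49/13 + 36/13 = 85/13 m
11–13 s: |½(-6 + -10)(2)| = 16 m
Total distance = 2393/26 m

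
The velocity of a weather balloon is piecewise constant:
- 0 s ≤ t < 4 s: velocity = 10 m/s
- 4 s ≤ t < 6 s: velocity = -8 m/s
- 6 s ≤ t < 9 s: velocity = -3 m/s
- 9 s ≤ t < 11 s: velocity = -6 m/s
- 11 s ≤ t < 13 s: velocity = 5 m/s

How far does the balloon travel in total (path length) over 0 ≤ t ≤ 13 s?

87 m

Total distance travelled is ∫|v| dt — sum the magnitudes of each area piece.
0–4 s: |10| × 4 = 40 m
4–6 s: |-8| × 2 = 16 m
6–9 s: |-3| × 3 = 9 m
9–11 s: |-6| × 2 = 12 m
11–13 s: |5| × 2 = 10 m
Total distance = 87 m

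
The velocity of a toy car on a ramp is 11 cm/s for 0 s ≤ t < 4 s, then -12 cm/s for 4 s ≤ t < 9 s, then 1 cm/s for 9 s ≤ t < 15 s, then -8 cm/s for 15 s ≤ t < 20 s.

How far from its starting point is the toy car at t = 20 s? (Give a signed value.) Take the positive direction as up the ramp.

Displacement is the signed area under the v-t curve.
0–4 s: 11 × 4 = 44 cm
4–9 s: -12 × 5 = -60 cm
9–15 s: 1 × 6 = 6 cm
15–20 s: -8 × 5 = -40 cm
Net displacement = -50 cm

-50 cm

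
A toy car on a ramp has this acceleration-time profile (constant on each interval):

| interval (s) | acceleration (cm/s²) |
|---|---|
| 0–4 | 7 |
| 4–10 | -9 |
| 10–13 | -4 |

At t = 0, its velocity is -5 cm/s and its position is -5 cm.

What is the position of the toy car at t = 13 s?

-104 cm

On each constant-a segment, Δv = aΔt and Δx = v₀Δt + ½aΔt²; chain segment to segment.
0–4 s: v starts -5 cm/s; Δx = -5·4 + ½·7·4² = 36 cm; v ends 23 cm/s.
4–10 s: v starts 23 cm/s; Δx = 23·6 + ½·-9·6² = -24 cm; v ends -31 cm/s.
10–13 s: v starts -31 cm/s; Δx = -31·3 + ½·-4·3² = -111 cm; v ends -43 cm/s.
x(13) = -5 + Σ Δx = -104 cm.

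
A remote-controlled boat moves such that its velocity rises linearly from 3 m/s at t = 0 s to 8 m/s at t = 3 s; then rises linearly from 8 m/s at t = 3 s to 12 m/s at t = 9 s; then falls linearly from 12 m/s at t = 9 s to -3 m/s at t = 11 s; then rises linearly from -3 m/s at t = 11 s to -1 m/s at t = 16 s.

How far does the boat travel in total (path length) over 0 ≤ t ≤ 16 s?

96.7 m

Distance (not displacement) is the total path length: add the absolute areas under v-t.
0–3 s: |½(3 + 8)(3)| = 16.5 m
3–9 s: |½(8 + 12)(6)| = 60 m
9–11 s: v = 0 at t = 10.6 s; triangle areas 9.6 + 0.6 = 10.2 m
11–16 s: |½(-3 + -1)(5)| = 10 m
Total distance = 96.7 m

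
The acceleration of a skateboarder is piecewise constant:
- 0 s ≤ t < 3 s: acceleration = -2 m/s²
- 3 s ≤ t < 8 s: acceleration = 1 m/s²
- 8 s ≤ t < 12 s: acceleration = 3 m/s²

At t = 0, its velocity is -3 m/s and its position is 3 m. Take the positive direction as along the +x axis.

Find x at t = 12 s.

On each constant-a segment, Δv = aΔt and Δx = v₀Δt + ½aΔt²; chain segment to segment.
0–3 s: v starts -3 m/s; Δx = -3·3 + ½·-2·3² = -18 m; v ends -9 m/s.
3–8 s: v starts -9 m/s; Δx = -9·5 + ½·1·5² = -32.5 m; v ends -4 m/s.
8–12 s: v starts -4 m/s; Δx = -4·4 + ½·3·4² = 8 m; v ends 8 m/s.
x(12) = 3 + Σ Δx = -39.5 m.

-39.5 m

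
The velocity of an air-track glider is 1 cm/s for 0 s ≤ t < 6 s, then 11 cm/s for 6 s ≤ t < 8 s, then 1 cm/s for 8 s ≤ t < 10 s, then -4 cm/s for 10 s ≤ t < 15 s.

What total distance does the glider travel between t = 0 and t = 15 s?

Distance (not displacement) is the total path length: add the absolute areas under v-t.
0–6 s: |1| × 6 = 6 cm
6–8 s: |11| × 2 = 22 cm
8–10 s: |1| × 2 = 2 cm
10–15 s: |-4| × 5 = 20 cm
Total distance = 50 cm

50 cm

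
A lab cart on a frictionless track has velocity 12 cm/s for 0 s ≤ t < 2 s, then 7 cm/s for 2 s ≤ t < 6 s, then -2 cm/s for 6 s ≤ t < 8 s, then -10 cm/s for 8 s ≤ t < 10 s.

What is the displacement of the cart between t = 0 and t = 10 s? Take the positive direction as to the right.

Displacement is the signed area under the v-t curve.
0–2 s: 12 × 2 = 24 cm
2–6 s: 7 × 4 = 28 cm
6–8 s: -2 × 2 = -4 cm
8–10 s: -10 × 2 = -20 cm
Net displacement = 28 cm

28 cm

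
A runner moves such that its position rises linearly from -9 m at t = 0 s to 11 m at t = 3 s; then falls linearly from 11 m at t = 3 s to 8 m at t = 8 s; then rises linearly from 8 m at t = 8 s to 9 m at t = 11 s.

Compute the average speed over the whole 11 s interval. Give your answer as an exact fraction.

Average speed = (total path length)/(elapsed time); on a piecewise-linear x-t graph the path length is Σ|Δx|.
0–3 s: |Δx| = |11 − -9| = 20 m
3–8 s: |Δx| = |8 − 11| = 3 m
8–11 s: |Δx| = |9 − 8| = 1 m
Total path = 24 m; average speed = 24/11 = 24/11 m/s.

24/11 m/s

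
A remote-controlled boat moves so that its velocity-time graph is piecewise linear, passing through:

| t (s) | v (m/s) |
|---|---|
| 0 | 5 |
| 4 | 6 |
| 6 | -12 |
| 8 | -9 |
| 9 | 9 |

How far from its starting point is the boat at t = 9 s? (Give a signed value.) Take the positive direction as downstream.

-5 m

Net displacement equals the area under the velocity-time graph (areas below the axis count negative).
0–4 s: ½(5 + 6)(4) = 22 m
4–6 s: ½(6 + -12)(2) = -6 m
6–8 s: ½(-12 + -9)(2) = -21 m
8–9 s: ½(-9 + 9)(1) = 0 m
Net displacement = -5 m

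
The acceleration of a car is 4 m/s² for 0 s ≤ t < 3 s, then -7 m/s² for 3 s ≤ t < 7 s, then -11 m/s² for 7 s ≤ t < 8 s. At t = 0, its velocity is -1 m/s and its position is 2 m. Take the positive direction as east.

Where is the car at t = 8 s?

On each constant-a segment, Δv = aΔt and Δx = v₀Δt + ½aΔt²; chain segment to segment.
0–3 s: v starts -1 m/s; Δx = -1·3 + ½·4·3² = 15 m; v ends 11 m/s.
3–7 s: v starts 11 m/s; Δx = 11·4 + ½·-7·4² = -12 m; v ends -17 m/s.
7–8 s: v starts -17 m/s; Δx = -17·1 + ½·-11·1² = -22.5 m; v ends -28 m/s.
x(8) = 2 + Σ Δx = -17.5 m.

-17.5 m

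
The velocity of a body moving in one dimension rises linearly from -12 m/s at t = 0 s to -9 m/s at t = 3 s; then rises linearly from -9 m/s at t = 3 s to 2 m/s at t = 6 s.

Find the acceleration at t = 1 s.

Acceleration is the slope of the v-t graph on 0–3 s: (-9 − -12)/(3 − 0) = 1 m/s².

1 m/s²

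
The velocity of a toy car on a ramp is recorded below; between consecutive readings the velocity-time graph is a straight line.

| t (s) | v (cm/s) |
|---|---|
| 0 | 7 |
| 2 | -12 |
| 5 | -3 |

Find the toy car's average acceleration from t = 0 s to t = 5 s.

-2 cm/s²

Average acceleration = Δv/Δt = (-3 − 7)/(5 − 0) = -2 cm/s².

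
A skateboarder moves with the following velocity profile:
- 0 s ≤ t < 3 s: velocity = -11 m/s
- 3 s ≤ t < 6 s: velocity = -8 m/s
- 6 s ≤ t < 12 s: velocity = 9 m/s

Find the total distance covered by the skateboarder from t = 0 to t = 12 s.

Total distance travelled is ∫|v| dt — sum the magnitudes of each area piece.
0–3 s: |-11| × 3 = 33 m
3–6 s: |-8| × 3 = 24 m
6–12 s: |9| × 6 = 54 m
Total distance = 111 m

111 m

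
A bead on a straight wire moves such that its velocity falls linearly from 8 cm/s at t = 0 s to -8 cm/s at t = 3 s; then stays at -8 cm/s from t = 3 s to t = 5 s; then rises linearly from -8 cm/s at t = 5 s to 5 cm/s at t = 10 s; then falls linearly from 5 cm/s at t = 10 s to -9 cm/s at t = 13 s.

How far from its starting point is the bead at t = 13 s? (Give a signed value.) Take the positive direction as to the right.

-29.5 cm

Displacement is the signed area under the v-t curve.
0–3 s: ½(8 + -8)(3) = 0 cm
3–5 s: -8 × 2 = -16 cm
5–10 s: ½(-8 + 5)(5) = -7.5 cm
10–13 s: ½(5 + -9)(3) = -6 cm
Net displacement = -29.5 cm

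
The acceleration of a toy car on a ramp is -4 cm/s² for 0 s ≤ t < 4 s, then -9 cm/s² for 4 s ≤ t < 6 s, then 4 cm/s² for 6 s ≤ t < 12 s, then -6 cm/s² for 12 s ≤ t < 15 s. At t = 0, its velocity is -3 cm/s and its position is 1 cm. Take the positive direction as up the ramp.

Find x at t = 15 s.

-315 cm

On each constant-a segment, Δv = aΔt and Δx = v₀Δt + ½aΔt²; chain segment to segment.
0–4 s: v starts -3 cm/s; Δx = -3·4 + ½·-4·4² = -44 cm; v ends -19 cm/s.
4–6 s: v starts -19 cm/s; Δx = -19·2 + ½·-9·2² = -56 cm; v ends -37 cm/s.
6–12 s: v starts -37 cm/s; Δx = -37·6 + ½·4·6² = -150 cm; v ends -13 cm/s.
12–15 s: v starts -13 cm/s; Δx = -13·3 + ½·-6·3² = -66 cm; v ends -31 cm/s.
x(15) = 1 + Σ Δx = -315 cm.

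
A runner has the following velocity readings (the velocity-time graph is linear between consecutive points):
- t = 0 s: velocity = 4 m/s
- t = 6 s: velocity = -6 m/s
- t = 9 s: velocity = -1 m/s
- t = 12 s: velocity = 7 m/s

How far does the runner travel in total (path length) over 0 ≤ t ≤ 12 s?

35.475 m

Distance (not displacement) is the total path length: add the absolute areas under v-t.
0–6 s: v = 0 at t = 2.4 s; triangle areas 4.8 + 10.8 = 15.6 m
6–9 s: |½(-6 + -1)(3)| = 10.5 m
9–12 s: v = 0 at t = 9.375 s; triangle areas 0.1875 + 9.1875 = 9.375 m
Total distance = 35.475 m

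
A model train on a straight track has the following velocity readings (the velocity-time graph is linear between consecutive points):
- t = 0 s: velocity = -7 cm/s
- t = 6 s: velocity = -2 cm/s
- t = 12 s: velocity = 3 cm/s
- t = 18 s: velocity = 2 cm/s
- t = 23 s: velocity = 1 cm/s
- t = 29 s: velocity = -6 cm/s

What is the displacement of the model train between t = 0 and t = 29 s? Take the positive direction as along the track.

Displacement is the signed area under the v-t curve.
0–6 s: ½(-7 + -2)(6) = -27 cm
6–12 s: ½(-2 + 3)(6) = 3 cm
12–18 s: ½(3 + 2)(6) = 15 cm
18–23 s: ½(2 + 1)(5) = 7.5 cm
23–29 s: ½(1 + -6)(6) = -15 cm
Net displacement = -16.5 cm

-16.5 cm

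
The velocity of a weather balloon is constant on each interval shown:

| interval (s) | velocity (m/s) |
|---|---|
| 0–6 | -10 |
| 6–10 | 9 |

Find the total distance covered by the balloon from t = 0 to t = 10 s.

96 m

Distance (not displacement) is the total path length: add the absolute areas under v-t.
0–6 s: |-10| × 6 = 60 m
6–10 s: |9| × 4 = 36 m
Total distance = 96 m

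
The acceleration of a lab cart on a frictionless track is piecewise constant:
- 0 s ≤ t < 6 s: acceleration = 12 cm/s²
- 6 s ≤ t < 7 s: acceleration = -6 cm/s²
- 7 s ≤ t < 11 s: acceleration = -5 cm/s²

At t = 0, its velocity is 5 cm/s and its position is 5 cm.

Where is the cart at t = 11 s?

On each constant-a segment, Δv = aΔt and Δx = v₀Δt + ½aΔt²; chain segment to segment.
0–6 s: v starts 5 cm/s; Δx = 5·6 + ½·12·6² = 246 cm; v ends 77 cm/s.
6–7 s: v starts 77 cm/s; Δx = 77·1 + ½·-6·1² = 74 cm; v ends 71 cm/s.
7–11 s: v starts 71 cm/s; Δx = 71·4 + ½·-5·4² = 244 cm; v ends 51 cm/s.
x(11) = 5 + Σ Δx = 569 cm.

569 cm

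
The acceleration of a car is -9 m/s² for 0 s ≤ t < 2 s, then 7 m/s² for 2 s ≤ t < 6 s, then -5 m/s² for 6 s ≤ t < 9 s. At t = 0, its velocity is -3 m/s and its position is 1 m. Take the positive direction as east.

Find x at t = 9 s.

-52.5 m

On each constant-a segment, Δv = aΔt and Δx = v₀Δt + ½aΔt²; chain segment to segment.
0–2 s: v starts -3 m/s; Δx = -3·2 + ½·-9·2² = -24 m; v ends -21 m/s.
2–6 s: v starts -21 m/s; Δx = -21·4 + ½·7·4² = -28 m; v ends 7 m/s.
6–9 s: v starts 7 m/s; Δx = 7·3 + ½·-5·3² = -1.5 m; v ends -8 m/s.
x(9) = 1 + Σ Δx = -52.5 m.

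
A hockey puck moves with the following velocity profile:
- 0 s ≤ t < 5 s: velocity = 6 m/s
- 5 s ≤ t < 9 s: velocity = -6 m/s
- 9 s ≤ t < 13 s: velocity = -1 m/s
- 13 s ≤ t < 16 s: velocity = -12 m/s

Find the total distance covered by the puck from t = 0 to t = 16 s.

94 m

Total distance travelled is ∫|v| dt — sum the magnitudes of each area piece.
0–5 s: |6| × 5 = 30 m
5–9 s: |-6| × 4 = 24 m
9–13 s: |-1| × 4 = 4 m
13–16 s: |-12| × 3 = 36 m
Total distance = 94 m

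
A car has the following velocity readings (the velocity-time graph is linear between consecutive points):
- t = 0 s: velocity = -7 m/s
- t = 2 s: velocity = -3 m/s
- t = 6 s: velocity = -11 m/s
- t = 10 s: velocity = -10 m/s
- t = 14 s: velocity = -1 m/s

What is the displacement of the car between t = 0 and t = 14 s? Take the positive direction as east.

-102 m

Displacement is the signed area under the v-t curve.
0–2 s: ½(-7 + -3)(2) = -10 m
2–6 s: ½(-3 + -11)(4) = -28 m
6–10 s: ½(-11 + -10)(4) = -42 m
10–14 s: ½(-10 + -1)(4) = -22 m
Net displacement = -102 m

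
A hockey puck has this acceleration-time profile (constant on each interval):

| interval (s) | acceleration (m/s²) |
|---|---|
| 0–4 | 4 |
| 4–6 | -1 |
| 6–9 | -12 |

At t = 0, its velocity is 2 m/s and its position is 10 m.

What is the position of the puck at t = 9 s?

On each constant-a segment, Δv = aΔt and Δx = v₀Δt + ½aΔt²; chain segment to segment.
0–4 s: v starts 2 m/s; Δx = 2·4 + ½·4·4² = 40 m; v ends 18 m/s.
4–6 s: v starts 18 m/s; Δx = 18·2 + ½·-1·2² = 34 m; v ends 16 m/s.
6–9 s: v starts 16 m/s; Δx = 16·3 + ½·-12·3² = -6 m; v ends -20 m/s.
x(9) = 10 + Σ Δx = 78 m.

78 m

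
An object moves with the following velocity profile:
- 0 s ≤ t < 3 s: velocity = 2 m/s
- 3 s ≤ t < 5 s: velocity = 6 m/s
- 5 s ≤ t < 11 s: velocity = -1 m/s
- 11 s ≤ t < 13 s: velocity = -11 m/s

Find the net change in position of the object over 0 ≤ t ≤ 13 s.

-10 m

Net displacement equals the area under the velocity-time graph (areas below the axis count negative).
0–3 s: 2 × 3 = 6 m
3–5 s: 6 × 2 = 12 m
5–11 s: -1 × 6 = -6 m
11–13 s: -11 × 2 = -22 m
Net displacement = -10 m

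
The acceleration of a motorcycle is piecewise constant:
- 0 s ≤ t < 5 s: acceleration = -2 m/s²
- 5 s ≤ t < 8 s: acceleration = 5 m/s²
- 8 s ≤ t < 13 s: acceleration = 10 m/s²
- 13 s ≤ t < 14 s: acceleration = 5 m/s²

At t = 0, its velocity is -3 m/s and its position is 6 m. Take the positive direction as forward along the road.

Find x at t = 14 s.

On each constant-a segment, Δv = aΔt and Δx = v₀Δt + ½aΔt²; chain segment to segment.
0–5 s: v starts -3 m/s; Δx = -3·5 + ½·-2·5² = -40 m; v ends -13 m/s.
5–8 s: v starts -13 m/s; Δx = -13·3 + ½·5·3² = -16.5 m; v ends 2 m/s.
8–13 s: v starts 2 m/s; Δx = 2·5 + ½·10·5² = 135 m; v ends 52 m/s.
13–14 s: v starts 52 m/s; Δx = 52·1 + ½·5·1² = 54.5 m; v ends 57 m/s.
x(14) = 6 + Σ Δx = 139 m.

139 m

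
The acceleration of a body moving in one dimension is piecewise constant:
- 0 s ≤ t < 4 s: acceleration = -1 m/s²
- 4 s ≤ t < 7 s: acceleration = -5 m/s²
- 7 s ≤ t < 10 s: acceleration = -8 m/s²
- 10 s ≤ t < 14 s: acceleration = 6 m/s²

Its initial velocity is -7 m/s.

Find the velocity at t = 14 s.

Δv equals the area under the a-t graph; then v = v₀ + Δv.
0–4 s: -1 × 4 = -4 m/s
4–7 s: -5 × 3 = -15 m/s
7–10 s: -8 × 3 = -24 m/s
10–14 s: 6 × 4 = 24 m/s
Δv = -19 m/s, so v(14) = -7 + (-19) = -26 m/s.

-26 m/s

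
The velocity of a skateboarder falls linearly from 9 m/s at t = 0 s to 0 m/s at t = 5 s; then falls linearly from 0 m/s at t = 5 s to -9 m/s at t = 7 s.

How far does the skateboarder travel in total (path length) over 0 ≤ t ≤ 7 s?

Distance (not displacement) is the total path length: add the absolute areas under v-t.
0–5 s: |½(9 + 0)(5)| = 22.5 m
5–7 s: |½(0 + -9)(2)| = 9 m
Total distance = 31.5 m

31.5 m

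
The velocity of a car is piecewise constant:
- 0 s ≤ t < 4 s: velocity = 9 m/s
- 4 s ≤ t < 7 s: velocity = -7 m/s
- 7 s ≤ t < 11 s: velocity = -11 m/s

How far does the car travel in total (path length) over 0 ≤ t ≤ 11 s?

101 m

Total distance travelled is ∫|v| dt — sum the magnitudes of each area piece.
0–4 s: |9| × 4 = 36 m
4–7 s: |-7| × 3 = 21 m
7–11 s: |-11| × 4 = 44 m
Total distance = 101 m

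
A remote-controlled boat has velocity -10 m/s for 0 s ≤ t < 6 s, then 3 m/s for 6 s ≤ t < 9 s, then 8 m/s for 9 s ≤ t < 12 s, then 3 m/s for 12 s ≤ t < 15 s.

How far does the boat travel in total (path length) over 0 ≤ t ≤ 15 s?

102 m

Total distance travelled is ∫|v| dt — sum the magnitudes of each area piece.
0–6 s: |-10| × 6 = 60 m
6–9 s: |3| × 3 = 9 m
9–12 s: |8| × 3 = 24 m
12–15 s: |3| × 3 = 9 m
Total distance = 102 m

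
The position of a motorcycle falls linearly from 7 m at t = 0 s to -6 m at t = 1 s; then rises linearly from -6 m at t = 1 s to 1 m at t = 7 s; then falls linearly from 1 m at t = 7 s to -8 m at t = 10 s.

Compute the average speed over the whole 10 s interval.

Average speed = (total path length)/(elapsed time); on a piecewise-linear x-t graph the path length is Σ|Δx|.
0–1 s: |Δx| = |-6 − 7| = 13 m
1–7 s: |Δx| = |1 − -6| = 7 m
7–10 s: |Δx| = |-8 − 1| = 9 m
Total path = 29 m; average speed = 29/10 = 2.9 m/s.

2.9 m/s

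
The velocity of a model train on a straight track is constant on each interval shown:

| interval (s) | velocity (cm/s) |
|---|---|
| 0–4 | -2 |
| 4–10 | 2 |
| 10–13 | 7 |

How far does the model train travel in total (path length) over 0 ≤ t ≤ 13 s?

Distance (not displacement) is the total path length: add the absolute areas under v-t.
0–4 s: |-2| × 4 = 8 cm
4–10 s: |2| × 6 = 12 cm
10–13 s: |7| × 3 = 21 cm
Total distance = 41 cm

41 cm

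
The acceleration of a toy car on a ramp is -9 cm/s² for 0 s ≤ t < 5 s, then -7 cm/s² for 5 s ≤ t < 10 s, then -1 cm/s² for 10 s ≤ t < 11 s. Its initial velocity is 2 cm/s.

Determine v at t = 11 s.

-79 cm/s

Δv equals the area under the a-t graph; then v = v₀ + Δv.
0–5 s: -9 × 5 = -45 cm/s
5–10 s: -7 × 5 = -35 cm/s
10–11 s: -1 × 1 = -1 cm/s
Δv = -81 cm/s, so v(11) = 2 + (-81) = -79 cm/s.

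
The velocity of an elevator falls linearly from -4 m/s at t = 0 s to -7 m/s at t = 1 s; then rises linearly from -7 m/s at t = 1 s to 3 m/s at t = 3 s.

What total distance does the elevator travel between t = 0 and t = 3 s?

11.3 m

Distance (not displacement) is the total path length: add the absolute areas under v-t.
0–1 s: |½(-4 + -7)(1)| = 5.5 m
1–3 s: v = 0 at t = 2.4 s; triangle areas 4.9 + 0.9 = 5.8 m
Total distance = 11.3 m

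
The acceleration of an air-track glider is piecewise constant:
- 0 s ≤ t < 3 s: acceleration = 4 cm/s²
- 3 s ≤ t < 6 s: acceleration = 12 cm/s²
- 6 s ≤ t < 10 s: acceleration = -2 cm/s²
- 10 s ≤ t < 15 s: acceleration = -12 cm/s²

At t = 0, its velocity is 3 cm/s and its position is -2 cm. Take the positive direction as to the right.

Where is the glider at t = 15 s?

On each constant-a segment, Δv = aΔt and Δx = v₀Δt + ½aΔt²; chain segment to segment.
0–3 s: v starts 3 cm/s; Δx = 3·3 + ½·4·3² = 27 cm; v ends 15 cm/s.
3–6 s: v starts 15 cm/s; Δx = 15·3 + ½·12·3² = 99 cm; v ends 51 cm/s.
6–10 s: v starts 51 cm/s; Δx = 51·4 + ½·-2·4² = 188 cm; v ends 43 cm/s.
10–15 s: v starts 43 cm/s; Δx = 43·5 + ½·-12·5² = 65 cm; v ends -17 cm/s.
x(15) = -2 + Σ Δx = 377 cm.

377 cm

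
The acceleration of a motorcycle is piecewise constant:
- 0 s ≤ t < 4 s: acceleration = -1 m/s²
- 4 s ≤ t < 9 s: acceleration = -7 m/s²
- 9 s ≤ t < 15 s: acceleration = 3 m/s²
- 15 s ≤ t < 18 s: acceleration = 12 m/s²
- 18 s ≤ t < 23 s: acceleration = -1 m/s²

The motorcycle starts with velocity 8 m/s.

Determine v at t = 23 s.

18 m/s

Δv equals the area under the a-t graph; then v = v₀ + Δv.
0–4 s: -1 × 4 = -4 m/s
4–9 s: -7 × 5 = -35 m/s
9–15 s: 3 × 6 = 18 m/s
15–18 s: 12 × 3 = 36 m/s
18–23 s: -1 × 5 = -5 m/s
Δv = 10 m/s, so v(23) = 8 + (10) = 18 m/s.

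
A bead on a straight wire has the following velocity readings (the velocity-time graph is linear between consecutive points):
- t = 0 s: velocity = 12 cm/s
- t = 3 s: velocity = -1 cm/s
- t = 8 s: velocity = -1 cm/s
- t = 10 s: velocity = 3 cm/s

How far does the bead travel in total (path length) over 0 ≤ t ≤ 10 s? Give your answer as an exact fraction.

Distance (not displacement) is the total path length: add the absolute areas under v-t.
0–3 s: v = 0 at t = 36/13 s; triangle areas 216/13 + 3/26 = 435/26 cm
3–8 s: |-1| × 5 = 5 cm
8–10 s: v = 0 at t = 8.5 s; triangle areas 0.25 + 2.25 = 2.5 cm
Total distance = 315/13 cm

315/13 cm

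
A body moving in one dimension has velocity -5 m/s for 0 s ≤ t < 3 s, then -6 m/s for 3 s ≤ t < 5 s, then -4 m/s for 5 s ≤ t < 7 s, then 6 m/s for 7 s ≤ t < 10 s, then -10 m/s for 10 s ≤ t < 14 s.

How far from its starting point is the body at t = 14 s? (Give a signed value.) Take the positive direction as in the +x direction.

Net displacement equals the area under the velocity-time graph (areas below the axis count negative).
0–3 s: -5 × 3 = -15 m
3–5 s: -6 × 2 = -12 m
5–7 s: -4 × 2 = -8 m
7–10 s: 6 × 3 = 18 m
10–14 s: -10 × 4 = -40 m
Net displacement = -57 m

-57 m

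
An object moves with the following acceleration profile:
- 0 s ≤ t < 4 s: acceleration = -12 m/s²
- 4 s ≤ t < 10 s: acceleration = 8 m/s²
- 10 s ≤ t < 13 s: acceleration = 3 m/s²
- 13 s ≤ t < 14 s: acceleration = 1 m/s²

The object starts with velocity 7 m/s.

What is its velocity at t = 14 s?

17 m/s

Δv equals the area under the a-t graph; then v = v₀ + Δv.
0–4 s: -12 × 4 = -48 m/s
4–10 s: 8 × 6 = 48 m/s
10–13 s: 3 × 3 = 9 m/s
13–14 s: 1 × 1 = 1 m/s
Δv = 10 m/s, so v(14) = 7 + (10) = 17 m/s.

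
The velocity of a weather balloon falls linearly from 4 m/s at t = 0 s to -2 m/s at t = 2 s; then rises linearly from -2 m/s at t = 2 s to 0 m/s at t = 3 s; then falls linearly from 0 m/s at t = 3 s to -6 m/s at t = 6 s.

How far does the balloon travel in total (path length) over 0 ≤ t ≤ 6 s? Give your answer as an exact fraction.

40/3 m

Distance (not displacement) is the total path length: add the absolute areas under v-t.
0–2 s: v = 0 at t = 4/3 s; triangle areas 8/3 + 2/3 = 10/3 m
2–3 s: |½(-2 + 0)(1)| = 1 m
3–6 s: |½(0 + -6)(3)| = 9 m
Total distance = 40/3 m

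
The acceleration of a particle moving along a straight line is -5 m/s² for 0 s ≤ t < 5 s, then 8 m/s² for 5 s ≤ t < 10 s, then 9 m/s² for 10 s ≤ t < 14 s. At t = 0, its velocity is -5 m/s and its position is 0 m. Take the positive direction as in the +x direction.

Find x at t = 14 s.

On each constant-a segment, Δv = aΔt and Δx = v₀Δt + ½aΔt²; chain segment to segment.
0–5 s: v starts -5 m/s; Δx = -5·5 + ½·-5·5² = -87.5 m; v ends -30 m/s.
5–10 s: v starts -30 m/s; Δx = -30·5 + ½·8·5² = -50 m; v ends 10 m/s.
10–14 s: v starts 10 m/s; Δx = 10·4 + ½·9·4² = 112 m; v ends 46 m/s.
x(14) = 0 + Σ Δx = -25.5 m.

-25.5 m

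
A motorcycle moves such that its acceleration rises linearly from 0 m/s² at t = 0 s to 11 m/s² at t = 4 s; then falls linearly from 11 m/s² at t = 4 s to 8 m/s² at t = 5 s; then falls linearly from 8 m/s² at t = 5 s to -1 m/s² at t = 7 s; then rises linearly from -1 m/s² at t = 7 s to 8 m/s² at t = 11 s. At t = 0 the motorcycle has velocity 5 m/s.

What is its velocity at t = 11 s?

57.5 m/s

Δv equals the area under the a-t graph; then v = v₀ + Δv.
0–4 s: ½(0 + 11)(4) = 22 m/s
4–5 s: ½(11 + 8)(1) = 9.5 m/s
5–7 s: ½(8 + -1)(2) = 7 m/s
7–11 s: ½(-1 + 8)(4) = 14 m/s
Δv = 52.5 m/s, so v(11) = 5 + (52.5) = 57.5 m/s.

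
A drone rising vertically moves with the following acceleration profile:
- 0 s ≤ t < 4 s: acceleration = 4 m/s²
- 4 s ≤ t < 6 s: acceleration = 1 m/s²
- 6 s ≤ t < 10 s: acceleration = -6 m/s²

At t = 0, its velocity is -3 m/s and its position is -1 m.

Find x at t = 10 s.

On each constant-a segment, Δv = aΔt and Δx = v₀Δt + ½aΔt²; chain segment to segment.
0–4 s: v starts -3 m/s; Δx = -3·4 + ½·4·4² = 20 m; v ends 13 m/s.
4–6 s: v starts 13 m/s; Δx = 13·2 + ½·1·2² = 28 m; v ends 15 m/s.
6–10 s: v starts 15 m/s; Δx = 15·4 + ½·-6·4² = 12 m; v ends -9 m/s.
x(10) = -1 + Σ Δx = 59 m.

59 m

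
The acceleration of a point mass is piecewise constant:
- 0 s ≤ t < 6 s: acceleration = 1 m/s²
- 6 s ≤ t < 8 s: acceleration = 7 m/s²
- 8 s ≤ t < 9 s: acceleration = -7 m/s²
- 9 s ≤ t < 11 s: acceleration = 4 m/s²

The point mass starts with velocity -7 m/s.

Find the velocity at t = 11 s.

Δv equals the area under the a-t graph; then v = v₀ + Δv.
0–6 s: 1 × 6 = 6 m/s
6–8 s: 7 × 2 = 14 m/s
8–9 s: -7 × 1 = -7 m/s
9–11 s: 4 × 2 = 8 m/s
Δv = 21 m/s, so v(11) = -7 + (21) = 14 m/s.

14 m/s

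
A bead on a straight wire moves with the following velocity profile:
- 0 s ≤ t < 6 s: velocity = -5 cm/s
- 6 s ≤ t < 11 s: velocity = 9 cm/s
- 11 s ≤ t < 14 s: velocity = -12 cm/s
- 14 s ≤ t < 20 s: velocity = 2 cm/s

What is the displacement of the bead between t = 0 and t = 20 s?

-9 cm

Displacement is the signed area under the v-t curve.
0–6 s: -5 × 6 = -30 cm
6–11 s: 9 × 5 = 45 cm
11–14 s: -12 × 3 = -36 cm
14–20 s: 2 × 6 = 12 cm
Net displacement = -9 cm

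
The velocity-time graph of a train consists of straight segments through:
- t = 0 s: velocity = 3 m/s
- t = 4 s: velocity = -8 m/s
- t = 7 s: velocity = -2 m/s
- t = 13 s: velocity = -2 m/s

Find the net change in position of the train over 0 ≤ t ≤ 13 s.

-37 m

Net displacement equals the area under the velocity-time graph (areas below the axis count negative).
0–4 s: ½(3 + -8)(4) = -10 m
4–7 s: ½(-8 + -2)(3) = -15 m
7–13 s: -2 × 6 = -12 m
Net displacement = -37 m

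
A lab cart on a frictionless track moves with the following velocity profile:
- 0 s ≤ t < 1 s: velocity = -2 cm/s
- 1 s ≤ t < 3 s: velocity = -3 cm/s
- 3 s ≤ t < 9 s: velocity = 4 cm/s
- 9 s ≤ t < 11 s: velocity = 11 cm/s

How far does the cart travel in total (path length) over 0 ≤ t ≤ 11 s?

Total distance travelled is ∫|v| dt — sum the magnitudes of each area piece.
0–1 s: |-2| × 1 = 2 cm
1–3 s: |-3| × 2 = 6 cm
3–9 s: |4| × 6 = 24 cm
9–11 s: |11| × 2 = 22 cm
Total distance = 54 cm

54 cm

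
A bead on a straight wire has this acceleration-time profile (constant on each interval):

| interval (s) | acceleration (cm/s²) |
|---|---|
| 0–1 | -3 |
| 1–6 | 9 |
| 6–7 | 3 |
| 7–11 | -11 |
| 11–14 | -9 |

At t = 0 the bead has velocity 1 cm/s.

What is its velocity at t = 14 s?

-25 cm/s

Δv equals the area under the a-t graph; then v = v₀ + Δv.
0–1 s: -3 × 1 = -3 cm/s
1–6 s: 9 × 5 = 45 cm/s
6–7 s: 3 × 1 = 3 cm/s
7–11 s: -11 × 4 = -44 cm/s
11–14 s: -9 × 3 = -27 cm/s
Δv = -26 cm/s, so v(14) = 1 + (-26) = -25 cm/s.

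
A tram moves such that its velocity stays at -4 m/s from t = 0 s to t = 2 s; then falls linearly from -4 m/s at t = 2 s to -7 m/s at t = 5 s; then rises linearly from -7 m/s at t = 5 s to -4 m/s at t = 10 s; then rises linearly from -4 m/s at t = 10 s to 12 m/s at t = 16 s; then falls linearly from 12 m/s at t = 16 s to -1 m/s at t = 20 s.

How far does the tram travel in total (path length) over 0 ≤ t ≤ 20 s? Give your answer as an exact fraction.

Distance (not displacement) is the total path length: add the absolute areas under v-t.
0–2 s: |-4| × 2 = 8 m
2–5 s: |½(-4 + -7)(3)| = 16.5 m
5–10 s: |½(-7 + -4)(5)| = 27.5 m
10–16 s: v = 0 at t = 11.5 s; triangle areas 3 + 27 = 30 m
16–20 s: v = 0 at t = 256/13 s; triangle areas 288/13 + 2/13 = 290/13 m
Total distance = 1356/13 m

1356/13 m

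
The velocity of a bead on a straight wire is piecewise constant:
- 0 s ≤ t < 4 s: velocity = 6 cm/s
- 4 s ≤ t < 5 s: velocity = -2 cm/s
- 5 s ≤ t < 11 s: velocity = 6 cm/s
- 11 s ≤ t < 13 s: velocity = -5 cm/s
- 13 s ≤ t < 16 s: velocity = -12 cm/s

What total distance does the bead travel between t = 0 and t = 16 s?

108 cm

Distance (not displacement) is the total path length: add the absolute areas under v-t.
0–4 s: |6| × 4 = 24 cm
4–5 s: |-2| × 1 = 2 cm
5–11 s: |6| × 6 = 36 cm
11–13 s: |-5| × 2 = 10 cm
13–16 s: |-12| × 3 = 36 cm
Total distance = 108 cm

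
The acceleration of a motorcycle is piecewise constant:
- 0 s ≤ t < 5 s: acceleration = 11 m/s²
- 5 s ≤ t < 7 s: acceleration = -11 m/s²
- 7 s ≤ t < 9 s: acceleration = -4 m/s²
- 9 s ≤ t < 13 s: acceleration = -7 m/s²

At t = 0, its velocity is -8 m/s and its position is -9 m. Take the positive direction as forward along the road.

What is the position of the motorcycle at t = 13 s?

214.5 m

On each constant-a segment, Δv = aΔt and Δx = v₀Δt + ½aΔt²; chain segment to segment.
0–5 s: v starts -8 m/s; Δx = -8·5 + ½·11·5² = 97.5 m; v ends 47 m/s.
5–7 s: v starts 47 m/s; Δx = 47·2 + ½·-11·2² = 72 m; v ends 25 m/s.
7–9 s: v starts 25 m/s; Δx = 25·2 + ½·-4·2² = 42 m; v ends 17 m/s.
9–13 s: v starts 17 m/s; Δx = 17·4 + ½·-7·4² = 12 m; v ends -11 m/s.
x(13) = -9 + Σ Δx = 214.5 m.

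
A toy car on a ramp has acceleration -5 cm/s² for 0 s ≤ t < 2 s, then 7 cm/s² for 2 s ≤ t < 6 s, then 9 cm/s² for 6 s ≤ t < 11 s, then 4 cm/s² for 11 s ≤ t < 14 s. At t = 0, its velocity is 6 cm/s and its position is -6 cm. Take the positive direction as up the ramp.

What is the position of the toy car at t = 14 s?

493.5 cm

On each constant-a segment, Δv = aΔt and Δx = v₀Δt + ½aΔt²; chain segment to segment.
0–2 s: v starts 6 cm/s; Δx = 6·2 + ½·-5·2² = 2 cm; v ends -4 cm/s.
2–6 s: v starts -4 cm/s; Δx = -4·4 + ½·7·4² = 40 cm; v ends 24 cm/s.
6–11 s: v starts 24 cm/s; Δx = 24·5 + ½·9·5² = 232.5 cm; v ends 69 cm/s.
11–14 s: v starts 69 cm/s; Δx = 69·3 + ½·4·3² = 225 cm; v ends 81 cm/s.
x(14) = -6 + Σ Δx = 493.5 cm.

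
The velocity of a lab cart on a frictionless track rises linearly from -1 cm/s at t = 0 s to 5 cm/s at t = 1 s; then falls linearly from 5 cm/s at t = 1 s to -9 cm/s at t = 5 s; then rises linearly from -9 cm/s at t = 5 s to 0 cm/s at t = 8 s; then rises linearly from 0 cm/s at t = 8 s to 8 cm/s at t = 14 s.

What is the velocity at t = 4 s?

-5.5 cm/s

On 1–5 s the graph is linear from 5 to -9 cm/s: v(4) = 5 + (-9 − 5)·(4 − 1)/(5 − 1) = -5.5 cm/s.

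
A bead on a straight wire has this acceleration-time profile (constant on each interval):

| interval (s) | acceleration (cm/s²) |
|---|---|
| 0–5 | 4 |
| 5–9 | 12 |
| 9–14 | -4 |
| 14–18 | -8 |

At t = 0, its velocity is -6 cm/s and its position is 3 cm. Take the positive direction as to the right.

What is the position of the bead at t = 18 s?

539 cm

On each constant-a segment, Δv = aΔt and Δx = v₀Δt + ½aΔt²; chain segment to segment.
0–5 s: v starts -6 cm/s; Δx = -6·5 + ½·4·5² = 20 cm; v ends 14 cm/s.
5–9 s: v starts 14 cm/s; Δx = 14·4 + ½·12·4² = 152 cm; v ends 62 cm/s.
9–14 s: v starts 62 cm/s; Δx = 62·5 + ½·-4·5² = 260 cm; v ends 42 cm/s.
14–18 s: v starts 42 cm/s; Δx = 42·4 + ½·-8·4² = 104 cm; v ends 10 cm/s.
x(18) = 3 + Σ Δx = 539 cm.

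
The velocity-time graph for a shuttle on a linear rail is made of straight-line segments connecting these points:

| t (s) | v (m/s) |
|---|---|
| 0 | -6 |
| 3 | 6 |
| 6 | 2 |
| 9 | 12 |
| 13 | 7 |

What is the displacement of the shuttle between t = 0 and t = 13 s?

Displacement is the signed area under the v-t curve.
0–3 s: ½(-6 + 6)(3) = 0 m
3–6 s: ½(6 + 2)(3) = 12 m
6–9 s: ½(2 + 12)(3) = 21 m
9–13 s: ½(12 + 7)(4) = 38 m
Net displacement = 71 m

71 m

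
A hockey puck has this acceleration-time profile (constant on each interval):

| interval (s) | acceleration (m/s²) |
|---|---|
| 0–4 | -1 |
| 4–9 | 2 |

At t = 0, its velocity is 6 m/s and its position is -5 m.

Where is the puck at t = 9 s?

46 m

On each constant-a segment, Δv = aΔt and Δx = v₀Δt + ½aΔt²; chain segment to segment.
0–4 s: v starts 6 m/s; Δx = 6·4 + ½·-1·4² = 16 m; v ends 2 m/s.
4–9 s: v starts 2 m/s; Δx = 2·5 + ½·2·5² = 35 m; v ends 12 m/s.
x(9) = -5 + Σ Δx = 46 m.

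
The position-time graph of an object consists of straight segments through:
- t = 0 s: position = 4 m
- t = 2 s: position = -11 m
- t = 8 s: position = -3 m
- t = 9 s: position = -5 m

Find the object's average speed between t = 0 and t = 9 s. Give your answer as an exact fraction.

25/9 m/s

Average speed = (total path length)/(elapsed time); on a piecewise-linear x-t graph the path length is Σ|Δx|.
0–2 s: |Δx| = |-11 − 4| = 15 m
2–8 s: |Δx| = |-3 − -11| = 8 m
8–9 s: |Δx| = |-5 − -3| = 2 m
Total path = 25 m; average speed = 25/9 = 25/9 m/s.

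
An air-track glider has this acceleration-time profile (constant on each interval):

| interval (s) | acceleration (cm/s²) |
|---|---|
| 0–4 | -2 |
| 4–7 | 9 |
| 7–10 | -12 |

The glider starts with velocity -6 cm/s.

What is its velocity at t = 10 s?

Δv equals the area under the a-t graph; then v = v₀ + Δv.
0–4 s: -2 × 4 = -8 cm/s
4–7 s: 9 × 3 = 27 cm/s
7–10 s: -12 × 3 = -36 cm/s
Δv = -17 cm/s, so v(10) = -6 + (-17) = -23 cm/s.

-23 cm/s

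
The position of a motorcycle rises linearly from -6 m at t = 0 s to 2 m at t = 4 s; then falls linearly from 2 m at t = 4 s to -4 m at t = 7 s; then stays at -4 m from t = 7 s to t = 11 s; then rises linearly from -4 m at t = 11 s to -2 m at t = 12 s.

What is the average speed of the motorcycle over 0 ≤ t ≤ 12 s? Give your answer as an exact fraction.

Average speed = (total path length)/(elapsed time); on a piecewise-linear x-t graph the path length is Σ|Δx|.
0–4 s: |Δx| = |2 − -6| = 8 m
4–7 s: |Δx| = |-4 − 2| = 6 m
7–11 s: |Δx| = |-4 − -4| = 0 m
11–12 s: |Δx| = |-2 − -4| = 2 m
Total path = 16 m; average speed = 16/12 = 4/3 m/s.

4/3 m/s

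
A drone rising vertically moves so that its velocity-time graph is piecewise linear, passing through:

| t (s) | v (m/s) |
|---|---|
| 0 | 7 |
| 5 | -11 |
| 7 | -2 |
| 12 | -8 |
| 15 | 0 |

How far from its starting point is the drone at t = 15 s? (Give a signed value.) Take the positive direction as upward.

Displacement is the signed area under the v-t curve.
0–5 s: ½(7 + -11)(5) = -10 m
5–7 s: ½(-11 + -2)(2) = -13 m
7–12 s: ½(-2 + -8)(5) = -25 m
12–15 s: ½(-8 + 0)(3) = -12 m
Net displacement = -60 m

-60 m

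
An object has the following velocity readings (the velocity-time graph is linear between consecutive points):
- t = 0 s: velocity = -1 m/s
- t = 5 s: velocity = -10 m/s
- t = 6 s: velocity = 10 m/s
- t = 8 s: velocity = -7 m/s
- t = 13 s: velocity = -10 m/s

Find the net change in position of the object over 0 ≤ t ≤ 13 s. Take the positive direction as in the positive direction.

Net displacement equals the area under the velocity-time graph (areas below the axis count negative).
0–5 s: ½(-1 + -10)(5) = -27.5 m
5–6 s: ½(-10 + 10)(1) = 0 m
6–8 s: ½(10 + -7)(2) = 3 m
8–13 s: ½(-7 + -10)(5) = -42.5 m
Net displacement = -67 m

-67 m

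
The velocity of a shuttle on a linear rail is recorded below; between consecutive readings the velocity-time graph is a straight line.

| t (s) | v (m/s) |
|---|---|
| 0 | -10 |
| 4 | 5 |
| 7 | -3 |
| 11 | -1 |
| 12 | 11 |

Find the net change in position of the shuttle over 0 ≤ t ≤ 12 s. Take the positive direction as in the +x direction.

-10 m

Net displacement equals the area under the velocity-time graph (areas below the axis count negative).
0–4 s: ½(-10 + 5)(4) = -10 m
4–7 s: ½(5 + -3)(3) = 3 m
7–11 s: ½(-3 + -1)(4) = -8 m
11–12 s: ½(-1 + 11)(1) = 5 m
Net displacement = -10 m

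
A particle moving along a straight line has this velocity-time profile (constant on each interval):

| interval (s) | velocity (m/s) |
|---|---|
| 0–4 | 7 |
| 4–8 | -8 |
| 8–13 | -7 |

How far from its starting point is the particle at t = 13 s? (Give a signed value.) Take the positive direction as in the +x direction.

-39 m

Displacement is the signed area under the v-t curve.
0–4 s: 7 × 4 = 28 m
4–8 s: -8 × 4 = -32 m
8–13 s: -7 × 5 = -35 m
Net displacement = -39 m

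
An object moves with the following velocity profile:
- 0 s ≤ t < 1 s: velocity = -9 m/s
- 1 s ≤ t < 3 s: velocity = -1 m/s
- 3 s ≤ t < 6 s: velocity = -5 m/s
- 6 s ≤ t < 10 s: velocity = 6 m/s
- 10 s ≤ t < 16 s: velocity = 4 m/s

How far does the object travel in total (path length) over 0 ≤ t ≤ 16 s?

Total distance travelled is ∫|v| dt — sum the magnitudes of each area piece.
0–1 s: |-9| × 1 = 9 m
1–3 s: |-1| × 2 = 2 m
3–6 s: |-5| × 3 = 15 m
6–10 s: |6| × 4 = 24 m
10–16 s: |4| × 6 = 24 m
Total distance = 74 m

74 m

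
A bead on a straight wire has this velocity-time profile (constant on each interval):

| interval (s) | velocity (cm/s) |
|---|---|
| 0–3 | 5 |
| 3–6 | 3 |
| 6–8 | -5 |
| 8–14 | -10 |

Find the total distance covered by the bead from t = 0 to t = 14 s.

94 cm

Total distance travelled is ∫|v| dt — sum the magnitudes of each area piece.
0–3 s: |5| × 3 = 15 cm
3–6 s: |3| × 3 = 9 cm
6–8 s: |-5| × 2 = 10 cm
8–14 s: |-10| × 6 = 60 cm
Total distance = 94 cm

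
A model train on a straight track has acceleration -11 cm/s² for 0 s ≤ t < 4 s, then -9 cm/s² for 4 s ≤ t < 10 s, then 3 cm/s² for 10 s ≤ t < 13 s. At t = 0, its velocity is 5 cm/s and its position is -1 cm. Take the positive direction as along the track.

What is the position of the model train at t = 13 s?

On each constant-a segment, Δv = aΔt and Δx = v₀Δt + ½aΔt²; chain segment to segment.
0–4 s: v starts 5 cm/s; Δx = 5·4 + ½·-11·4² = -68 cm; v ends -39 cm/s.
4–10 s: v starts -39 cm/s; Δx = -39·6 + ½·-9·6² = -396 cm; v ends -93 cm/s.
10–13 s: v starts -93 cm/s; Δx = -93·3 + ½·3·3² = -265.5 cm; v ends -84 cm/s.
x(13) = -1 + Σ Δx = -730.5 cm.

-730.5 cm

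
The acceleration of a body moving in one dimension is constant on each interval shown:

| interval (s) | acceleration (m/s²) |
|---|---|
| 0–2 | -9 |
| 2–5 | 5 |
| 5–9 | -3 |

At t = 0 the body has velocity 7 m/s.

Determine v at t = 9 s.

-8 m/s

Δv equals the area under the a-t graph; then v = v₀ + Δv.
0–2 s: -9 × 2 = -18 m/s
2–5 s: 5 × 3 = 15 m/s
5–9 s: -3 × 4 = -12 m/s
Δv = -15 m/s, so v(9) = 7 + (-15) = -8 m/s.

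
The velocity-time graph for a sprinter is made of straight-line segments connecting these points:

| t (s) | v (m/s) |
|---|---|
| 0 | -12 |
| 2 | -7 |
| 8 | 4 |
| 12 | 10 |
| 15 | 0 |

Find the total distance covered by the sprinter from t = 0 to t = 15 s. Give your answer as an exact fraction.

877/11 m

Distance (not displacement) is the total path length: add the absolute areas under v-t.
0–2 s: |½(-12 + -7)(2)| = 19 m
2–8 s: v = 0 at t = 64/11 s; triangle areas 147/11 + 48/11 = 195/11 m
8–12 s: |½(4 + 10)(4)| = 28 m
12–15 s: |½(10 + 0)(3)| = 15 m
Total distance = 877/11 m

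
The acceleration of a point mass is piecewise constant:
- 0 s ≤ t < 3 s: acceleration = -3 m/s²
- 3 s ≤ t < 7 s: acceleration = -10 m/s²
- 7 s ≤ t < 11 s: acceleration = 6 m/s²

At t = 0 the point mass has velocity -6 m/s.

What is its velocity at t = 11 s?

Δv equals the area under the a-t graph; then v = v₀ + Δv.
0–3 s: -3 × 3 = -9 m/s
3–7 s: -10 × 4 = -40 m/s
7–11 s: 6 × 4 = 24 m/s
Δv = -25 m/s, so v(11) = -6 + (-25) = -31 m/s.

-31 m/s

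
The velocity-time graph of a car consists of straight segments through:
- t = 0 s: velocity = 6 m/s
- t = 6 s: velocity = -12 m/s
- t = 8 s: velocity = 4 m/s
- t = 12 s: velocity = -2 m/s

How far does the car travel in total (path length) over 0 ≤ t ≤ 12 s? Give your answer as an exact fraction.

Total distance travelled is ∫|v| dt — sum the magnitudes of each area piece.
0–6 s: v = 0 at t = 2 s; triangle areas 6 + 24 = 30 m
6–8 s: v = 0 at t = 7.5 s; triangle areas 9 + 1 = 10 m
8–12 s: v = 0 at t = 32/3 s; triangle areas 16/3 + 4/3 = 20/3 m
Total distance = 140/3 m

140/3 m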